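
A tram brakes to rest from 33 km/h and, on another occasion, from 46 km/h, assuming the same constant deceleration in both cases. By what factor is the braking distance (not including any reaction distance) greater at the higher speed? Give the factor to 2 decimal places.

Braking distance d = v²/(2a), so with a fixed, d ∝ v².
Factor = (46/33)² = 1.3939² = 1.9430.

Factor ≈ 1.94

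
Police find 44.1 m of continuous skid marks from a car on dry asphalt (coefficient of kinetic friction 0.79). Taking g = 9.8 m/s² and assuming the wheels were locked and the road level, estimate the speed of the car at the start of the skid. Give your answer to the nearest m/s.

Initial speed ≈ 26 m/s

Deceleration a = μg = 0.79 × 9.8 = 7.742 m/s².
v = √(2a·d) = √(2 × 7.742 × 44.1) = √682.844 = 26.1313 m/s.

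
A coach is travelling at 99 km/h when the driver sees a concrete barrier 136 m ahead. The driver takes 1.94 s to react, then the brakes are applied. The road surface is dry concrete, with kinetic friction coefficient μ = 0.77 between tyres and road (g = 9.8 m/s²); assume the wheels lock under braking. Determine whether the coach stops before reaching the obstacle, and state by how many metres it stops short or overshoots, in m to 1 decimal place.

Yes — it stops 32.5 m short of the obstacle

99 km/h ÷ 3.6 = 27.5000 m/s.
a = μg = 0.77 × 9.8 = 7.546 m/s².
Reaction distance = 27.5000 × 1.94 = 53.350 m.
Braking distance = v²/(2a) = 756.250 / 15.092 = 50.109 m.
Total stopping distance = 53.350 + 50.109 = 103.459 m, vs 136 m available — it stops with 136 − 103.459 = 32.541 m to spare.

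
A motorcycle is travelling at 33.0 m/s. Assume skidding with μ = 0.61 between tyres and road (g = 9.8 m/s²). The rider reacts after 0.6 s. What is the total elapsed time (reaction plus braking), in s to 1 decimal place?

a = μg = 0.61 × 9.8 = 5.978 m/s².
Braking time = v/a = 33.0000 / 5.978 = 5.520 s.
Total = 0.6 + 5.520 = 6.120 s.

Total time ≈ 6.1 s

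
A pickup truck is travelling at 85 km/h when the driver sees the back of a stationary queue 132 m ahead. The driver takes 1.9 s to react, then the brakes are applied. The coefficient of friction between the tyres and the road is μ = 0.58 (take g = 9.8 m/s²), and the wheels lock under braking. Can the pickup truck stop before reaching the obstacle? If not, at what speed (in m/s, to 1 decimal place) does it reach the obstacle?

85 km/h ÷ 3.6 = 23.6111 m/s.
a = μg = 0.58 × 9.8 = 5.684 m/s².
Reaction distance = 23.6111 × 1.9 = 44.861 m.
Braking distance = v²/(2a) = 557.484 / 11.368 = 49.040 m.
Total stopping distance = 44.861 + 49.040 = 93.901 m, vs 132 m available — it stops with 132 − 93.901 = 38.099 m to spare.

Yes — it stops about 38.1 m short of the obstacle, so it never reaches it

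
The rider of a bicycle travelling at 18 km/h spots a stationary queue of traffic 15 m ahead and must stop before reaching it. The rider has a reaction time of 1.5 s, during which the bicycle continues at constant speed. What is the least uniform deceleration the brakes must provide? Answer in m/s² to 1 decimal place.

18 km/h ÷ 3.6 = 5.0000 m/s.
Distance covered during reaction = 5.0000 × 1.5 = 7.500 m.
Distance available for braking: 15 − 7.500 = 7.500 m.
v² = 2a·d ⇒ a = v²/(2d) = 5.0000² / (2 × 7.500) = 25.000 / 15.000 = 1.6667 m/s².

Required deceleration ≈ 1.7 m/s²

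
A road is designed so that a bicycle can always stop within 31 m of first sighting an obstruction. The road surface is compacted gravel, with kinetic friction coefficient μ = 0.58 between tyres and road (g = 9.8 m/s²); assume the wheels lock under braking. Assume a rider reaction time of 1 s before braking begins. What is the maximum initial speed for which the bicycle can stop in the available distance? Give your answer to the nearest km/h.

Maximum speed ≈ 50 km/h

a = μg = 0.58 × 9.8 = 5.684 m/s².
Stopping distance: v·t_r + v²/(2a) = 31 with t_r = 1 s and a = 5.684 m/s².
So v² + 11.368 v − 352.41 = 0.
Positive root: v = −a·t_r + √((a·t_r)² + 2a·d) = −5.684 + √(32.308 + 352.41) = 13.9302 m/s.
13.9302 m/s × 3.6 = 50.149 km/h.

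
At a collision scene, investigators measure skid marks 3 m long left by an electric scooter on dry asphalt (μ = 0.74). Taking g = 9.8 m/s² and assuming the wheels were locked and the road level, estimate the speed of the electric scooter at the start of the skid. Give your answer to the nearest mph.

Initial speed ≈ 15 mph

Deceleration a = μg = 0.74 × 9.8 = 7.252 m/s².
v = √(2a·d) = √(2 × 7.252 × 3) = √43.512 = 6.5964 m/s.
= 6.5964 ÷ 0.44704 = 14.756 mph.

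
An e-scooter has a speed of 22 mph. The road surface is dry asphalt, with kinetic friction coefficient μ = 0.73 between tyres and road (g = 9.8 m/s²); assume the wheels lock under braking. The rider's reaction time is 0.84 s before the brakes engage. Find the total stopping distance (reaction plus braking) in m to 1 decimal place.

Total stopping distance ≈ 15.0 m

22 mph × 0.44704 = 9.8349 m/s.
a = μg = 0.73 × 9.8 = 7.154 m/s².
Reaction distance = v·t_r = 9.8349 × 0.84 = 8.261 m.
Braking distance = v²/(2a) = 9.8349² / (2 × 7.154) = 96.725 / 14.308 = 6.760 m.
Total = 8.261 + 6.760 = 15.021 m.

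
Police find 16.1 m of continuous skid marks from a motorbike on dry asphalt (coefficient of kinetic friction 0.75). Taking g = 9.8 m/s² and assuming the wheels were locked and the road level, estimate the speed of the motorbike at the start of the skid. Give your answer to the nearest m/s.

Initial speed ≈ 15 m/s

Deceleration a = μg = 0.75 × 9.8 = 7.350 m/s².
v = √(2a·d) = √(2 × 7.350 × 16.1) = √236.670 = 15.3841 m/s.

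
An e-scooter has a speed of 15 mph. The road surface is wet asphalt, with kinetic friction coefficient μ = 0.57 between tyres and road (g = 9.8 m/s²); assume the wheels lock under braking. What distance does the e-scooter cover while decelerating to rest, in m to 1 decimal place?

Braking distance ≈ 4.0 m

15 mph × 0.44704 = 6.7056 m/s.
a = μg = 0.57 × 9.8 = 5.586 m/s².
Braking distance = v²/(2a) = 6.7056² / (2 × 5.586) = 44.965 / 11.172 = 4.025 m.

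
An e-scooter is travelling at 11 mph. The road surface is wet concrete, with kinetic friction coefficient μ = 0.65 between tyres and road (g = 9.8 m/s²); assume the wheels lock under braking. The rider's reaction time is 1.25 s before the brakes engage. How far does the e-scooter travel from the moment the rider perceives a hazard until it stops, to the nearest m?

11 mph × 0.44704 = 4.9174 m/s.
a = μg = 0.65 × 9.8 = 6.370 m/s².
Reaction distance = v·t_r = 4.9174 × 1.25 = 6.147 m.
Braking distance = v²/(2a) = 4.9174² / (2 × 6.370) = 24.181 / 12.740 = 1.898 m.
Total = 6.147 + 1.898 = 8.045 m.

Total stopping distance ≈ 8 m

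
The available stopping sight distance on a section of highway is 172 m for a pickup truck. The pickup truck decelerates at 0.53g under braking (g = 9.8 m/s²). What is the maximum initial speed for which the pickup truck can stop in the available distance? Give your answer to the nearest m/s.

a = 0.53 × 9.8 = 5.194 m/s².
v²/(2a) = d ⇒ v = √(2 × 5.194 × 172) = √1786.74 = 42.2698 m/s.

Maximum speed ≈ 42 m/s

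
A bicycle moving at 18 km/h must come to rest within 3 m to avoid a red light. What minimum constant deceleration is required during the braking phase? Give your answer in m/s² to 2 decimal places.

18 km/h ÷ 3.6 = 5.0000 m/s.
v² = 2a·d ⇒ a = v²/(2d) = 5.0000² / (2 × 3.000) = 25.000 / 6.000 = 4.1667 m/s².

Required deceleration ≈ 4.17 m/s²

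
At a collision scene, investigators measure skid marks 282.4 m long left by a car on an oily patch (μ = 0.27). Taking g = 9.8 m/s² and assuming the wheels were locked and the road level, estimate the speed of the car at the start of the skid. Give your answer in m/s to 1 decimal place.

Initial speed ≈ 38.7 m/s

Deceleration a = μg = 0.27 × 9.8 = 2.646 m/s².
v = √(2a·d) = √(2 × 2.646 × 282.4) = √1494.461 = 38.6583 m/s.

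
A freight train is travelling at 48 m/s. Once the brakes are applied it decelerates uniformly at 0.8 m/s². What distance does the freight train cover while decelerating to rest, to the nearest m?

Braking distance = v²/(2a) = 48.0000² / (2 × 0.800) = 2304.000 / 1.600 = 1440.000 m.

Braking distance ≈ 1440 m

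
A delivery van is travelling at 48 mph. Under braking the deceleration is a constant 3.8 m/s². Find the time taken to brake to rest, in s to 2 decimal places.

Braking time ≈ 5.65 s

48 mph × 0.44704 = 21.4579 m/s.
Braking time = v/a = 21.4579 / 3.800 = 5.647 s.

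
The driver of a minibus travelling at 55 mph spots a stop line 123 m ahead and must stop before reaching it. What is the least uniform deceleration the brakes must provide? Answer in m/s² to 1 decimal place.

Required deceleration ≈ 2.5 m/s²

55 mph × 0.44704 = 24.5872 m/s.
v² = 2a·d ⇒ a = v²/(2d) = 24.5872² / (2 × 123.000) = 604.530 / 246.000 = 2.4574 m/s².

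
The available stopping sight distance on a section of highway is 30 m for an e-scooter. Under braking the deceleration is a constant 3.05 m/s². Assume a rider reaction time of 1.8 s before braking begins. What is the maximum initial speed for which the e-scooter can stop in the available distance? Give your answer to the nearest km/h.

Maximum speed ≈ 33 km/h

Stopping distance: v·t_r + v²/(2a) = 30 with t_r = 1.8 s and a = 3.050 m/s².
So v² + 10.980 v − 183.00 = 0.
Positive root: v = −a·t_r + √((a·t_r)² + 2a·d) = −5.490 + √(30.140 + 183.00) = 9.1093 m/s.
9.1093 m/s × 3.6 = 32.793 km/h.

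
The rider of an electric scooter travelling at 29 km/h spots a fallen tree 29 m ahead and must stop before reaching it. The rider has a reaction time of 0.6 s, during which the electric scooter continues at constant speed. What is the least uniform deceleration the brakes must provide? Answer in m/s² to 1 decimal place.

Required deceleration ≈ 1.3 m/s²

29 km/h ÷ 3.6 = 8.0556 m/s.
Distance covered during reaction = 8.0556 × 0.6 = 4.833 m.
Distance available for braking: 29 − 4.833 = 24.167 m.
v² = 2a·d ⇒ a = v²/(2d) = 8.0556² / (2 × 24.167) = 64.893 / 48.334 = 1.3426 m/s².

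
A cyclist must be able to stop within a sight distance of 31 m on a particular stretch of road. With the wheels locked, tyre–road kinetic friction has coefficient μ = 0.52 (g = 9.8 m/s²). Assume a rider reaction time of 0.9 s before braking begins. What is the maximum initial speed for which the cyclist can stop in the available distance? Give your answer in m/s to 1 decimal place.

a = μg = 0.52 × 9.8 = 5.096 m/s².
Stopping distance: v·t_r + v²/(2a) = 31 with t_r = 0.9 s and a = 5.096 m/s².
So v² + 9.173 v − 315.95 = 0.
Positive root: v = −a·t_r + √((a·t_r)² + 2a·d) = −4.586 + √(21.031 + 315.95) = 13.7710 m/s.

Maximum speed ≈ 13.8 m/s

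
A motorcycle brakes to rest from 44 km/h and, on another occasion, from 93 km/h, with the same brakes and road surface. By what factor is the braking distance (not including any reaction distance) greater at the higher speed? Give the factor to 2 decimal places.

Braking distance d = v²/(2a), so with a fixed, d ∝ v².
Factor = (93/44)² = 2.1136² = 4.4673.

Factor ≈ 4.47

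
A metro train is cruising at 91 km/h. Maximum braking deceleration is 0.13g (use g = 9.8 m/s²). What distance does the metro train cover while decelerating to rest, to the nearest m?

Braking distance ≈ 251 m

91 km/h ÷ 3.6 = 25.2778 m/s.
a = 0.13 × 9.8 = 1.274 m/s².
Braking distance = v²/(2a) = 25.2778² / (2 × 1.274) = 638.967 / 2.548 = 250.772 m.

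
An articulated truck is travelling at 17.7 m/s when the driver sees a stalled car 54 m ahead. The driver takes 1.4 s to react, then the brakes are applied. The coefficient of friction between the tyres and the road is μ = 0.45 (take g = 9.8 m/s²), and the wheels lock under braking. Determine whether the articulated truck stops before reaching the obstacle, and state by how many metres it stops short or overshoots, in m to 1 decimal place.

No — it overshoots by 6.3 m

a = μg = 0.45 × 9.8 = 4.410 m/s².
Reaction distance = 17.7000 × 1.4 = 24.780 m.
Braking distance = v²/(2a) = 313.290 / 8.820 = 35.520 m.
Total stopping distance = 24.780 + 35.520 = 60.300 m, vs 54 m available — it cannot stop in time and overshoots by 60.300 − 54 = 6.300 m.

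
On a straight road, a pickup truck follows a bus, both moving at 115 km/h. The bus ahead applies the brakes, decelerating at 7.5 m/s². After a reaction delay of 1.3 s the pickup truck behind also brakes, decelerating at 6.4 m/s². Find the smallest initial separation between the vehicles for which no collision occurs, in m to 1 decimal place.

Minimum gap ≈ 53.2 m

115 km/h ÷ 3.6 = 31.9444 m/s.
Leader travels v²/(2a_L) = 1020.445 / 15.000 = 68.030 m before stopping.
Follower covers v·t_r = 31.9444 × 1.3 = 41.528 m while reacting, then v²/(2a_F) = 1020.445 / 12.800 = 79.722 m while braking, for a total of 41.528 + 79.722 = 121.250 m.
Since a_F ≤ a_L and the follower starts braking later, the follower is never slower than the leader, so the closest approach is when both have stopped.
Minimum gap = 121.250 − 68.030 = 53.220 m.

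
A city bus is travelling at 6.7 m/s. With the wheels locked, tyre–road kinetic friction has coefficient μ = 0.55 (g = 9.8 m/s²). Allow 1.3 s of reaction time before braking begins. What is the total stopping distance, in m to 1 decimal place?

Total stopping distance ≈ 12.9 m

a = μg = 0.55 × 9.8 = 5.390 m/s².
Reaction distance = v·t_r = 6.7000 × 1.3 = 8.710 m.
Braking distance = v²/(2a) = 6.7000² / (2 × 5.390) = 44.890 / 10.780 = 4.164 m.
Total = 8.710 + 4.164 = 12.874 m.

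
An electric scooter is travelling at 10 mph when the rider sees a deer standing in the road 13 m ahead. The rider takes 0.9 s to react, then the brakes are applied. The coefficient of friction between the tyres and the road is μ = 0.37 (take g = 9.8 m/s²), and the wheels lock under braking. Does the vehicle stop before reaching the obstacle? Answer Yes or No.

Yes

10 mph × 0.44704 = 4.4704 m/s.
a = μg = 0.37 × 9.8 = 3.626 m/s².
Reaction distance = 4.4704 × 0.9 = 4.023 m.
Braking distance = v²/(2a) = 19.984 / 7.252 = 2.756 m.
Total stopping distance = 4.023 + 2.756 = 6.779 m, vs 13 m available — it stops with 13 − 6.779 = 6.221 m to spare.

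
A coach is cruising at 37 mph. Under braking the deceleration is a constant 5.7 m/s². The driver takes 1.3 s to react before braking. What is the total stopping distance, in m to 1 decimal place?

Total stopping distance ≈ 45.5 m

37 mph × 0.44704 = 16.5405 m/s.
Reaction distance = v·t_r = 16.5405 × 1.3 = 21.503 m.
Braking distance = v²/(2a) = 16.5405² / (2 × 5.700) = 273.588 / 11.400 = 23.999 m.
Total = 21.503 + 23.999 = 45.502 m.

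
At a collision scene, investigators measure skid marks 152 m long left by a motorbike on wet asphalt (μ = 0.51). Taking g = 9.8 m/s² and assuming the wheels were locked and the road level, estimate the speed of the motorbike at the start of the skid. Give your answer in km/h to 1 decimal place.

Initial speed ≈ 140.3 km/h

Deceleration a = μg = 0.51 × 9.8 = 4.998 m/s².
v = √(2a·d) = √(2 × 4.998 × 152) = √1519.392 = 38.9794 m/s.
= 38.9794 × 3.6 = 140.326 km/h.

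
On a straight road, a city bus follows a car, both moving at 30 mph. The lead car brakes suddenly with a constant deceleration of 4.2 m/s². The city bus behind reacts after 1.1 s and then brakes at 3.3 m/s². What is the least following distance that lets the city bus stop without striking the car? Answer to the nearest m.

Minimum gap ≈ 21 m

30 mph × 0.44704 = 13.4112 m/s.
Leader travels v²/(2a_L) = 179.860 / 8.400 = 21.412 m before stopping.
Follower covers v·t_r = 13.4112 × 1.1 = 14.752 m while reacting, then v²/(2a_F) = 179.860 / 6.600 = 27.252 m while braking, for a total of 14.752 + 27.252 = 42.004 m.
Since a_F ≤ a_L and the follower starts braking later, the follower is never slower than the leader, so the closest approach is when both have stopped.
Minimum gap = 42.004 − 21.412 = 20.592 m.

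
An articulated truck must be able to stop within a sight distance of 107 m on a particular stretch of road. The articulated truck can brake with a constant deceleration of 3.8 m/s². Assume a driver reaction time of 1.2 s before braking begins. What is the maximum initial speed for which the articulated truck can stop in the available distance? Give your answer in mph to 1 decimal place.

Stopping distance: v·t_r + v²/(2a) = 107 with t_r = 1.2 s and a = 3.800 m/s².
So v² + 9.120 v − 813.20 = 0.
Positive root: v = −a·t_r + √((a·t_r)² + 2a·d) = −4.560 + √(20.794 + 813.20) = 24.3190 m/s.
24.3190 m/s ÷ 0.44704 = 54.400 mph.

Maximum speed ≈ 54.4 mph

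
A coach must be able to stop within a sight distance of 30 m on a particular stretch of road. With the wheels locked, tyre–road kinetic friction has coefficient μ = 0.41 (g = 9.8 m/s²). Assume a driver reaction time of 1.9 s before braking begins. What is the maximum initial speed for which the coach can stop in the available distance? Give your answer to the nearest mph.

a = μg = 0.41 × 9.8 = 4.018 m/s².
Stopping distance: v·t_r + v²/(2a) = 30 with t_r = 1.9 s and a = 4.018 m/s².
So v² + 15.268 v − 241.08 = 0.
Positive root: v = −a·t_r + √((a·t_r)² + 2a·d) = −7.634 + √(58.278 + 241.08) = 9.6680 m/s.
9.6680 m/s ÷ 0.44704 = 21.627 mph.

Maximum speed ≈ 22 mph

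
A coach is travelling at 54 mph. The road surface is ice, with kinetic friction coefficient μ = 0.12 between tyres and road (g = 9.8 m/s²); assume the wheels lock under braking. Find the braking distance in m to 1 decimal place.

Braking distance ≈ 247.8 m

54 mph × 0.44704 = 24.1402 m/s.
a = μg = 0.12 × 9.8 = 1.176 m/s².
Braking distance = v²/(2a) = 24.1402² / (2 × 1.176) = 582.749 / 2.352 = 247.767 m.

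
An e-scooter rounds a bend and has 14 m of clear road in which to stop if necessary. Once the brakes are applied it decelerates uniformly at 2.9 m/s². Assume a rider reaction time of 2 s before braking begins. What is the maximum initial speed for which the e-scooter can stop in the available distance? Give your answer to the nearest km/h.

Maximum speed ≈ 18 km/h

Stopping distance: v·t_r + v²/(2a) = 14 with t_r = 2 s and a = 2.900 m/s².
So v² + 11.600 v − 81.20 = 0.
Positive root: v = −a·t_r + √((a·t_r)² + 2a·d) = −5.800 + √(33.640 + 81.20) = 4.9163 m/s.
4.9163 m/s × 3.6 = 17.699 km/h.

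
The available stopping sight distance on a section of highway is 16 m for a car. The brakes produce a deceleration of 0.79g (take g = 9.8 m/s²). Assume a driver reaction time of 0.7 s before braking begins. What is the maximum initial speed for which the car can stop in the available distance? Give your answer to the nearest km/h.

a = 0.79 × 9.8 = 7.742 m/s².
Stopping distance: v·t_r + v²/(2a) = 16 with t_r = 0.7 s and a = 7.742 m/s².
So v² + 10.839 v − 247.74 = 0.
Positive root: v = −a·t_r + √((a·t_r)² + 2a·d) = −5.419 + √(29.366 + 247.74) = 11.2275 m/s.
11.2275 m/s × 3.6 = 40.419 km/h.

Maximum speed ≈ 40 km/h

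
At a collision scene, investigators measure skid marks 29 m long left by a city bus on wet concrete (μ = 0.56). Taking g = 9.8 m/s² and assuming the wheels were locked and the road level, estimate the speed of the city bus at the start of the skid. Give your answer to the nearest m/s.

Deceleration a = μg = 0.56 × 9.8 = 5.488 m/s².
v = √(2a·d) = √(2 × 5.488 × 29) = √318.304 = 17.8411 m/s.

Initial speed ≈ 18 m/s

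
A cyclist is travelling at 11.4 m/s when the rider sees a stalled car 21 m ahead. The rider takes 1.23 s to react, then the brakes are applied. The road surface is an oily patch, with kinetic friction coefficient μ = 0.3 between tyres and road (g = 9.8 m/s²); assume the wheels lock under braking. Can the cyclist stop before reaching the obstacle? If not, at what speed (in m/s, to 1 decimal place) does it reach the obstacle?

No — it strikes the obstacle at 9.4 m/s

a = μg = 0.3 × 9.8 = 2.940 m/s².
Reaction distance = 11.4000 × 1.23 = 14.022 m.
Braking distance needed to stop: v²/(2a) = 129.960 / 5.880 = 22.102 m, so total needed = 14.022 + 22.102 = 36.124 m > 21 m — it cannot stop.
Distance remaining when braking begins: 21 − 14.022 = 6.978 m.
v² = v₀² − 2a·d = 129.960 − 2 × 2.940 × 6.978 = 88.929 m²/s².
v = √88.929 = 9.430 m/s.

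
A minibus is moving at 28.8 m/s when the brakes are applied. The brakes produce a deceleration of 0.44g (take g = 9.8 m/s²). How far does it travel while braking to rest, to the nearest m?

Braking distance ≈ 96 m

a = 0.44 × 9.8 = 4.312 m/s².
Braking distance = v²/(2a) = 28.8000² / (2 × 4.312) = 829.440 / 8.624 = 96.178 m.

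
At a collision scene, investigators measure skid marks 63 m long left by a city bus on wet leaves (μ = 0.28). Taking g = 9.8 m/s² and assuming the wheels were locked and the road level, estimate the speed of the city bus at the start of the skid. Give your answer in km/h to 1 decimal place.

Deceleration a = μg = 0.28 × 9.8 = 2.744 m/s².
v = √(2a·d) = √(2 × 2.744 × 63) = √345.744 = 18.5942 m/s.
= 18.5942 × 3.6 = 66.939 km/h.

Initial speed ≈ 66.9 km/h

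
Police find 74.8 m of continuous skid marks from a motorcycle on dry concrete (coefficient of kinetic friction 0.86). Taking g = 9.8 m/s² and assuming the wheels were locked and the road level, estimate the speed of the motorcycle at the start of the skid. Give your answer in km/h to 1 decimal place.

Deceleration a = μg = 0.86 × 9.8 = 8.428 m/s².
v = √(2a·d) = √(2 × 8.428 × 74.8) = √1260.829 = 35.5082 m/s.
= 35.5082 × 3.6 = 127.830 km/h.

Initial speed ≈ 127.8 km/h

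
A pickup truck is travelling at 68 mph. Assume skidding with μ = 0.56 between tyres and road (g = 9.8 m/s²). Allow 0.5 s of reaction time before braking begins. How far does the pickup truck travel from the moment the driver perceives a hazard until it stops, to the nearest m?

Total stopping distance ≈ 99 m

68 mph × 0.44704 = 30.3987 m/s.
a = μg = 0.56 × 9.8 = 5.488 m/s².
Reaction distance = v·t_r = 30.3987 × 0.5 = 15.199 m.
Braking distance = v²/(2a) = 30.3987² / (2 × 5.488) = 924.081 / 10.976 = 84.191 m.
Total = 15.199 + 84.191 = 99.390 m.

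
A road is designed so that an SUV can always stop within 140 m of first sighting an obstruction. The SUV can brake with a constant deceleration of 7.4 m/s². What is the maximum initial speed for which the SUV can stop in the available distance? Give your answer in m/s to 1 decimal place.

Maximum speed ≈ 45.5 m/s

v²/(2a) = d ⇒ v = √(2 × 7.400 × 140) = √2072.00 = 45.5192 m/s.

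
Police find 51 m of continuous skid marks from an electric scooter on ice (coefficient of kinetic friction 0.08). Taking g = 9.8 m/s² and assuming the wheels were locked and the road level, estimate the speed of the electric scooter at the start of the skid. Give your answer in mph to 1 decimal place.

Deceleration a = μg = 0.08 × 9.8 = 0.784 m/s².
v = √(2a·d) = √(2 × 0.784 × 51) = √79.968 = 8.9425 m/s.
= 8.9425 ÷ 0.44704 = 20.004 mph.

Initial speed ≈ 20.0 mph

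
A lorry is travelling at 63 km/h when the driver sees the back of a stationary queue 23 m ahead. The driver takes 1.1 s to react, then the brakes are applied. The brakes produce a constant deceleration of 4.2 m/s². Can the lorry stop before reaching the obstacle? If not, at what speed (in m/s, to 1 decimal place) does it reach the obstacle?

63 km/h ÷ 3.6 = 17.5000 m/s.
Reaction distance = 17.5000 × 1.1 = 19.250 m.
Braking distance needed to stop: v²/(2a) = 306.250 / 8.400 = 36.458 m, so total needed = 19.250 + 36.458 = 55.708 m > 23 m — it cannot stop.
Distance remaining when braking begins: 23 − 19.250 = 3.750 m.
v² = v₀² − 2a·d = 306.250 − 2 × 4.200 × 3.750 = 274.750 m²/s².
v = √274.750 = 16.576 m/s.

No — it strikes the obstacle at 16.6 m/s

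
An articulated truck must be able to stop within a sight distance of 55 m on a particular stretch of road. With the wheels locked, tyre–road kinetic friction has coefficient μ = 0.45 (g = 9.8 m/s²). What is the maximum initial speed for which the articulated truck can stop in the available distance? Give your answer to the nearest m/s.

a = μg = 0.45 × 9.8 = 4.410 m/s².
v²/(2a) = d ⇒ v = √(2 × 4.410 × 55) = √485.10 = 22.0250 m/s.

Maximum speed ≈ 22 m/s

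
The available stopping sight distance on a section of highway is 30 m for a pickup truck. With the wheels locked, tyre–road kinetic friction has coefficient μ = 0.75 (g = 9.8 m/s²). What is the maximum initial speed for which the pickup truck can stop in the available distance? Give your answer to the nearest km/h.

Maximum speed ≈ 76 km/h

a = μg = 0.75 × 9.8 = 7.350 m/s².
v²/(2a) = d ⇒ v = √(2 × 7.350 × 30) = √441.00 = 21.0000 m/s.
21.0000 m/s × 3.6 = 75.600 km/h.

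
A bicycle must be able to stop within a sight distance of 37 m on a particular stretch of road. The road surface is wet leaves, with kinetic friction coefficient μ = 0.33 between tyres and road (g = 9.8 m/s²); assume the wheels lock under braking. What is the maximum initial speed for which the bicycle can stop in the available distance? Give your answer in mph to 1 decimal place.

Maximum speed ≈ 34.6 mph

a = μg = 0.33 × 9.8 = 3.234 m/s².
v²/(2a) = d ⇒ v = √(2 × 3.234 × 37) = √239.32 = 15.4700 m/s.
15.4700 m/s ÷ 0.44704 = 34.605 mph.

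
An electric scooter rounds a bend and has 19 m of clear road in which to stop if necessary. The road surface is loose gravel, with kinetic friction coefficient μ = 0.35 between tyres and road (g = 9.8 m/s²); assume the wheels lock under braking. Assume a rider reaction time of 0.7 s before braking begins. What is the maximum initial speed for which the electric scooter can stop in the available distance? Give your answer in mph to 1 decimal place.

a = μg = 0.35 × 9.8 = 3.430 m/s².
Stopping distance: v·t_r + v²/(2a) = 19 with t_r = 0.7 s and a = 3.430 m/s².
So v² + 4.802 v − 130.34 = 0.
Positive root: v = −a·t_r + √((a·t_r)² + 2a·d) = −2.401 + √(5.765 + 130.34) = 9.2654 m/s.
9.2654 m/s ÷ 0.44704 = 20.726 mph.

Maximum speed ≈ 20.7 mph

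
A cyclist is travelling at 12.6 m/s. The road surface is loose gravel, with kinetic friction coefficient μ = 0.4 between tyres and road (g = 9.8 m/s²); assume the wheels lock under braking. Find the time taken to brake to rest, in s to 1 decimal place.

a = μg = 0.4 × 9.8 = 3.920 m/s².
Braking time = v/a = 12.6000 / 3.920 = 3.214 s.

Braking time ≈ 3.2 s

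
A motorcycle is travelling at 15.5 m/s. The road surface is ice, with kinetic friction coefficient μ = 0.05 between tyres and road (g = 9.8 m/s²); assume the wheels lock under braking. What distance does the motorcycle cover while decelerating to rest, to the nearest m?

a = μg = 0.05 × 9.8 = 0.490 m/s².
Braking distance = v²/(2a) = 15.5000² / (2 × 0.490) = 240.250 / 0.980 = 245.153 m.

Braking distance ≈ 245 m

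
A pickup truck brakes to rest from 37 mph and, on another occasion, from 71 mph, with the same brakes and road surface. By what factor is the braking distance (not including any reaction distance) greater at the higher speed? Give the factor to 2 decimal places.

Factor ≈ 3.68

Braking distance d = v²/(2a), so with a fixed, d ∝ v².
Factor = (71/37)² = 1.9189² = 3.6822.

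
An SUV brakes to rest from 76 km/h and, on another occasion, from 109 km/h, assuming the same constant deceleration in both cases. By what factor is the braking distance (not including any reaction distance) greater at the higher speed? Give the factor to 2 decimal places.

Braking distance d = v²/(2a), so with a fixed, d ∝ v².
Factor = (109/76)² = 1.4342² = 2.0569.

Factor ≈ 2.06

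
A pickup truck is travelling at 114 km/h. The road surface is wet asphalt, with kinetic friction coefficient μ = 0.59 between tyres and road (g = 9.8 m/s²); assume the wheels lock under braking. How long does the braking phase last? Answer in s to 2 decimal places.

Braking time ≈ 5.48 s

114 km/h ÷ 3.6 = 31.6667 m/s.
a = μg = 0.59 × 9.8 = 5.782 m/s².
Braking time = v/a = 31.6667 / 5.782 = 5.477 s.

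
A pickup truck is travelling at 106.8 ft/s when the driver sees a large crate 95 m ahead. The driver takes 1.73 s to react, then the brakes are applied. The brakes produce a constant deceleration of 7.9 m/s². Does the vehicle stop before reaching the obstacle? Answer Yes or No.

No

106.8 ft/s × 0.3048 = 32.5526 m/s.
Reaction distance = 32.5526 × 1.73 = 56.316 m.
Braking distance = v²/(2a) = 1059.672 / 15.800 = 67.068 m.
Total stopping distance = 56.316 + 67.068 = 123.384 m, vs 95 m available — it cannot stop in time and overshoots by 123.384 − 95 = 28.384 m.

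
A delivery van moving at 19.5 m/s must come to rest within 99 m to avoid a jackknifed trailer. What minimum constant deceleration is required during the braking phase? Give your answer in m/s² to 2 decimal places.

v² = 2a·d ⇒ a = v²/(2d) = 19.5000² / (2 × 99.000) = 380.250 / 198.000 = 1.9205 m/s².

Required deceleration ≈ 1.92 m/s²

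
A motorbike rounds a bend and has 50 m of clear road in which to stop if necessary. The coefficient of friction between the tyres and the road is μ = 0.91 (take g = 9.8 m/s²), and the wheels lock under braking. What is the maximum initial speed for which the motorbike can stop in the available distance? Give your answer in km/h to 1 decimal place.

a = μg = 0.91 × 9.8 = 8.918 m/s².
v²/(2a) = d ⇒ v = √(2 × 8.918 × 50) = √891.80 = 29.8630 m/s.
29.8630 m/s × 3.6 = 107.507 km/h.

Maximum speed ≈ 107.5 km/h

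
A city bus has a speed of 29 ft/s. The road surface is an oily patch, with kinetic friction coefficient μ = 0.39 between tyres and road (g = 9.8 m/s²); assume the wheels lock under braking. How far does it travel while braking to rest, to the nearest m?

29 ft/s × 0.3048 = 8.8392 m/s.
a = μg = 0.39 × 9.8 = 3.822 m/s².
Braking distance = v²/(2a) = 8.8392² / (2 × 3.822) = 78.131 / 7.644 = 10.221 m.

Braking distance ≈ 10 m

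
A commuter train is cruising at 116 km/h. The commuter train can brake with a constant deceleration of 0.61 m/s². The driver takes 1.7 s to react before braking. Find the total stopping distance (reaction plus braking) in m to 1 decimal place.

Total stopping distance ≈ 905.8 m

116 km/h ÷ 3.6 = 32.2222 m/s.
Reaction distance = v·t_r = 32.2222 × 1.7 = 54.778 m.
Braking distance = v²/(2a) = 32.2222² / (2 × 0.610) = 1038.270 / 1.220 = 851.041 m.
Total = 54.778 + 851.041 = 905.819 m.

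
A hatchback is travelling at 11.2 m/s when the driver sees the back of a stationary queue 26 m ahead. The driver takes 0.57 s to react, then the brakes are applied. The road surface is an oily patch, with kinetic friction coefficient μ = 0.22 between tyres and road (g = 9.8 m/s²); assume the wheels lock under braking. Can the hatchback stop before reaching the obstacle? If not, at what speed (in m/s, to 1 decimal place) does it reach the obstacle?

No — it strikes the obstacle at 6.4 m/s

a = μg = 0.22 × 9.8 = 2.156 m/s².
Reaction distance = 11.2000 × 0.57 = 6.384 m.
Braking distance needed to stop: v²/(2a) = 125.440 / 4.312 = 29.091 m, so total needed = 6.384 + 29.091 = 35.475 m > 26 m — it cannot stop.
Distance remaining when braking begins: 26 − 6.384 = 19.616 m.
v² = v₀² − 2a·d = 125.440 − 2 × 2.156 × 19.616 = 40.856 m²/s².
v = √40.856 = 6.392 m/s.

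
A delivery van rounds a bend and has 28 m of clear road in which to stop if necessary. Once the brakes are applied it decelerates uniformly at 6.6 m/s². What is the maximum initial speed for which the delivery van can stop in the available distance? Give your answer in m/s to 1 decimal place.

v²/(2a) = d ⇒ v = √(2 × 6.600 × 28) = √369.60 = 19.2250 m/s.

Maximum speed ≈ 19.2 m/s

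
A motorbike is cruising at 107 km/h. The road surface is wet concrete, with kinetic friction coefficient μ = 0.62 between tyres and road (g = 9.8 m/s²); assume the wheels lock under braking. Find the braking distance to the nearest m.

107 km/h ÷ 3.6 = 29.7222 m/s.
a = μg = 0.62 × 9.8 = 6.076 m/s².
Braking distance = v²/(2a) = 29.7222² / (2 × 6.076) = 883.409 / 12.152 = 72.697 m.

Braking distance ≈ 73 m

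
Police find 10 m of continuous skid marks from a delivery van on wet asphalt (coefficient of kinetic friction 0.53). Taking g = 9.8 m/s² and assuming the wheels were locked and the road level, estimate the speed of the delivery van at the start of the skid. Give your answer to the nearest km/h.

Initial speed ≈ 37 km/h

Deceleration a = μg = 0.53 × 9.8 = 5.194 m/s².
v = √(2a·d) = √(2 × 5.194 × 10) = √103.880 = 10.1922 m/s.
= 10.1922 × 3.6 = 36.692 km/h.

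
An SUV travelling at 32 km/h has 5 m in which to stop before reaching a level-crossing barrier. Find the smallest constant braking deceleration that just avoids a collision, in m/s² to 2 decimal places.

32 km/h ÷ 3.6 = 8.8889 m/s.
v² = 2a·d ⇒ a = v²/(2d) = 8.8889² / (2 × 5.000) = 79.013 / 10.000 = 7.9013 m/s².

Required deceleration ≈ 7.90 m/s²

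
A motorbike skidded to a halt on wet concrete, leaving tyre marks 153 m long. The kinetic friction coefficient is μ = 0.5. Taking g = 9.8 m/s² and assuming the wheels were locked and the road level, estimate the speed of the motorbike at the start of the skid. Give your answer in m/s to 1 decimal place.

Deceleration a = μg = 0.5 × 9.8 = 4.900 m/s².
v = √(2a·d) = √(2 × 4.900 × 153) = √1499.400 = 38.7221 m/s.

Initial speed ≈ 38.7 m/s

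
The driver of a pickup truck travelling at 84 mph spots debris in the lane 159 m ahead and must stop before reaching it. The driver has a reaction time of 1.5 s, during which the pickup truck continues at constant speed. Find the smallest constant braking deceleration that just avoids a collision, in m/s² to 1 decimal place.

Required deceleration ≈ 6.9 m/s²

84 mph × 0.44704 = 37.5514 m/s.
Distance covered during reaction = 37.5514 × 1.5 = 56.327 m.
Distance available for braking: 159 − 56.327 = 102.673 m.
v² = 2a·d ⇒ a = v²/(2d) = 37.5514² / (2 × 102.673) = 1410.108 / 205.346 = 6.8670 m/s².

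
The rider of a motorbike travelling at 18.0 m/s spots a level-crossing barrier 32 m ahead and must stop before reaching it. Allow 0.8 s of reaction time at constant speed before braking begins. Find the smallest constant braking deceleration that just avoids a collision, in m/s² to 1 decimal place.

Distance covered during reaction = 18.0000 × 0.8 = 14.400 m.
Distance available for braking: 32 − 14.400 = 17.600 m.
v² = 2a·d ⇒ a = v²/(2d) = 18.0000² / (2 × 17.600) = 324.000 / 35.200 = 9.2045 m/s².

Required deceleration ≈ 9.2 m/s²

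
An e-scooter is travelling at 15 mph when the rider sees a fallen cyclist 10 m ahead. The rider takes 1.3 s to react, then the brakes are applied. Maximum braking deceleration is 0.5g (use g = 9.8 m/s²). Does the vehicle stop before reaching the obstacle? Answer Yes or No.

No

15 mph × 0.44704 = 6.7056 m/s.
a = 0.5 × 9.8 = 4.900 m/s².
Reaction distance = 6.7056 × 1.3 = 8.717 m.
Braking distance = v²/(2a) = 44.965 / 9.800 = 4.588 m.
Total stopping distance = 8.717 + 4.588 = 13.305 m, vs 10 m available — it cannot stop in time and overshoots by 13.305 − 10 = 3.305 m.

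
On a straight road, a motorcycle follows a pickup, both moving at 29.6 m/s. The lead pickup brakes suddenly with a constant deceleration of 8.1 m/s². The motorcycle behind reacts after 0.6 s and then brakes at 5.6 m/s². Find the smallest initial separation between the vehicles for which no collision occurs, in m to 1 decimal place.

Leader travels v²/(2a_L) = 876.160 / 16.200 = 54.084 m before stopping.
Follower covers v·t_r = 29.6000 × 0.6 = 17.760 m while reacting, then v²/(2a_F) = 876.160 / 11.200 = 78.229 m while braking, for a total of 17.760 + 78.229 = 95.989 m.
Since a_F ≤ a_L and the follower starts braking later, the follower is never slower than the leader, so the closest approach is when both have stopped.
Minimum gap = 95.989 − 54.084 = 41.905 m.

Minimum gap ≈ 41.9 m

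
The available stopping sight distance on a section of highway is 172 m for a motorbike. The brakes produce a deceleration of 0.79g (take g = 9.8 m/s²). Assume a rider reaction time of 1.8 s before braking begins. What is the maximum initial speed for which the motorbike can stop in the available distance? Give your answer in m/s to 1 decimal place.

a = 0.79 × 9.8 = 7.742 m/s².
Stopping distance: v·t_r + v²/(2a) = 172 with t_r = 1.8 s and a = 7.742 m/s².
So v² + 27.871 v − 2663.25 = 0.
Positive root: v = −a·t_r + √((a·t_r)² + 2a·d) = −13.936 + √(194.212 + 2663.25) = 39.5192 m/s.

Maximum speed ≈ 39.5 m/s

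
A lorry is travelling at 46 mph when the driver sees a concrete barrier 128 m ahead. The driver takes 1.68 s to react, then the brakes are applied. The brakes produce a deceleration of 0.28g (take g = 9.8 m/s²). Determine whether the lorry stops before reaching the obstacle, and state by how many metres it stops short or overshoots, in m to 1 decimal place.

Yes — it stops 16.4 m short of the obstacle

46 mph × 0.44704 = 20.5638 m/s.
a = 0.28 × 9.8 = 2.744 m/s².
Reaction distance = 20.5638 × 1.68 = 34.547 m.
Braking distance = v²/(2a) = 422.870 / 5.488 = 77.054 m.
Total stopping distance = 34.547 + 77.054 = 111.601 m, vs 128 m available — it stops with 128 − 111.601 = 16.399 m to spare.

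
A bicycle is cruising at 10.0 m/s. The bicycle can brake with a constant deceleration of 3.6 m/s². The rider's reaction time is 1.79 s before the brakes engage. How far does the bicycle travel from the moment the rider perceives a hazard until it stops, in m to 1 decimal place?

Total stopping distance ≈ 31.8 m

Reaction distance = v·t_r = 10.0000 × 1.79 = 17.900 m.
Braking distance = v²/(2a) = 10.0000² / (2 × 3.600) = 100.000 / 7.200 = 13.889 m.
Total = 17.900 + 13.889 = 31.789 m.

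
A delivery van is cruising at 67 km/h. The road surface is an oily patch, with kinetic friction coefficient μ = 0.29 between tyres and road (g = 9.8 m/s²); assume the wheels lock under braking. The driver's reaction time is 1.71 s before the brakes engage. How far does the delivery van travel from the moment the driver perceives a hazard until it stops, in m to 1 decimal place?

Total stopping distance ≈ 92.8 m

67 km/h ÷ 3.6 = 18.6111 m/s.
a = μg = 0.29 × 9.8 = 2.842 m/s².
Reaction distance = v·t_r = 18.6111 × 1.71 = 31.825 m.
Braking distance = v²/(2a) = 18.6111² / (2 × 2.842) = 346.373 / 5.684 = 60.938 m.
Total = 31.825 + 60.938 = 92.763 m.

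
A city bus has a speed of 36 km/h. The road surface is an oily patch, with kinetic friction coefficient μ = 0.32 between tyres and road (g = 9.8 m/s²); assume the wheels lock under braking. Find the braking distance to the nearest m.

Braking distance ≈ 16 m

36 km/h ÷ 3.6 = 10.0000 m/s.
a = μg = 0.32 × 9.8 = 3.136 m/s².
Braking distance = v²/(2a) = 10.0000² / (2 × 3.136) = 100.000 / 6.272 = 15.944 m.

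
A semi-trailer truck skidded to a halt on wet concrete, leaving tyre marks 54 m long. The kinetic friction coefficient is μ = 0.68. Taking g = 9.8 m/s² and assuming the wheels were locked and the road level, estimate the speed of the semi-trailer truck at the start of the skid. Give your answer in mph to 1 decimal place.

Initial speed ≈ 60.0 mph

Deceleration a = μg = 0.68 × 9.8 = 6.664 m/s².
v = √(2a·d) = √(2 × 6.664 × 54) = √719.712 = 26.8274 m/s.
= 26.8274 ÷ 0.44704 = 60.011 mph.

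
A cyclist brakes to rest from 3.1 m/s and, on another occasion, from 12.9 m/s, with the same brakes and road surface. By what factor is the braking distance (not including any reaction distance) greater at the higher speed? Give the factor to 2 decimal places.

Braking distance d = v²/(2a), so with a fixed, d ∝ v².
Factor = (12.9/3.1)² = 4.1613² = 17.3164.

Factor ≈ 17.32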